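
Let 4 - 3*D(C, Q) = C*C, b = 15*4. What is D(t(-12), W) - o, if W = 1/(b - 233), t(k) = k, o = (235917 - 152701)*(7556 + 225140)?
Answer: -58092091148/3 ≈ -1.9364e+10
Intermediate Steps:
o = 19364030336 (o = 83216*232696 = 19364030336)
b = 60
W = -1/173 (W = 1/(60 - 233) = 1/(-173) = -1/173 ≈ -0.0057803)
D(C, Q) = 4/3 - C²/3 (D(C, Q) = 4/3 - C*C/3 = 4/3 - C²/3)
D(t(-12), W) - o = (4/3 - ⅓*(-12)²) - 1*19364030336 = (4/3 - ⅓*144) - 19364030336 = (4/3 - 48) - 19364030336 = -140/3 - 19364030336 = -58092091148/3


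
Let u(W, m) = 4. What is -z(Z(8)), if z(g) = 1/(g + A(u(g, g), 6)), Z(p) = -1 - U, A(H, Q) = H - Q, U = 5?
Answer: 1/8 ≈ 0.12500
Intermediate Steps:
Z(p) = -6 (Z(p) = -1 - 1*5 = -1 - 5 = -6)
z(g) = 1/(-2 + g) (z(g) = 1/(g + (4 - 1*6)) = 1/(g + (4 - 6)) = 1/(g - 2) = 1/(-2 + g))
-z(Z(8)) = -1/(-2 - 6) = -1/(-8) = -1*(-1/8) = 1/8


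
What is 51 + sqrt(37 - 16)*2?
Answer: 51 + 2*sqrt(21) ≈ 60.165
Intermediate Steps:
51 + sqrt(37 - 16)*2 = 51 + sqrt(21)*2 = 51 + 2*sqrt(21)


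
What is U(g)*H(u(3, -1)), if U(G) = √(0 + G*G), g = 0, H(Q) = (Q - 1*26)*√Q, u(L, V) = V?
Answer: 0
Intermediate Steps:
H(Q) = √Q*(-26 + Q) (H(Q) = (Q - 26)*√Q = (-26 + Q)*√Q = √Q*(-26 + Q))
U(G) = √(G²) (U(G) = √(0 + G²) = √(G²))
U(g)*H(u(3, -1)) = √(0²)*(√(-1)*(-26 - 1)) = √0*(I*(-27)) = 0*(-27*I) = 0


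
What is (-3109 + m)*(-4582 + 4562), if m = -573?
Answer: 73640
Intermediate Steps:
(-3109 + m)*(-4582 + 4562) = (-3109 - 573)*(-4582 + 4562) = -3682*(-20) = 73640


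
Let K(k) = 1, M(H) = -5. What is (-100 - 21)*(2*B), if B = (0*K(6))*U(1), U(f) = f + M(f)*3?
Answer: 0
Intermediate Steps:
U(f) = -15 + f (U(f) = f - 5*3 = f - 15 = -15 + f)
B = 0 (B = (0*1)*(-15 + 1) = 0*(-14) = 0)
(-100 - 21)*(2*B) = (-100 - 21)*(2*0) = -121*0 = 0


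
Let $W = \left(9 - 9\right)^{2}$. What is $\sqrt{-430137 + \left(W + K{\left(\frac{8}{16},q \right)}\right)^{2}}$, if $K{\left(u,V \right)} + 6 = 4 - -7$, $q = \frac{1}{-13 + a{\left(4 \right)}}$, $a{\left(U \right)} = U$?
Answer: $4 i \sqrt{26882} \approx 655.83 i$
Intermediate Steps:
$q = - \frac{1}{9}$ ($q = \frac{1}{-13 + 4} = \frac{1}{-9} = - \frac{1}{9} \approx -0.11111$)
$K{\left(u,V \right)} = 5$ ($K{\left(u,V \right)} = -6 + \left(4 - -7\right) = -6 + \left(4 + 7\right) = -6 + 11 = 5$)
$W = 0$ ($W = 0^{2} = 0$)
$\sqrt{-430137 + \left(W + K{\left(\frac{8}{16},q \right)}\right)^{2}} = \sqrt{-430137 + \left(0 + 5\right)^{2}} = \sqrt{-430137 + 5^{2}} = \sqrt{-430137 + 25} = \sqrt{-430112} = 4 i \sqrt{26882}$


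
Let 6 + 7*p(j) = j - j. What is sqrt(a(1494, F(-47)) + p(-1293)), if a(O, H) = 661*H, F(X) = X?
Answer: 5*I*sqrt(60893)/7 ≈ 176.26*I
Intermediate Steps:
p(j) = -6/7 (p(j) = -6/7 + (j - j)/7 = -6/7 + (1/7)*0 = -6/7 + 0 = -6/7)
sqrt(a(1494, F(-47)) + p(-1293)) = sqrt(661*(-47) - 6/7) = sqrt(-31067 - 6/7) = sqrt(-217475/7) = 5*I*sqrt(60893)/7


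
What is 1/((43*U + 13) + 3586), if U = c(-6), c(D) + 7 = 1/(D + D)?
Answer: 12/39533 ≈ 0.00030354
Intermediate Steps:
c(D) = -7 + 1/(2*D) (c(D) = -7 + 1/(D + D) = -7 + 1/(2*D))
U = -85/12 (U = -7 + (1/2)/(-6) = -7 + (1/2)*(-1/6) = -7 - 1/12 = -85/12 ≈ -7.0833)
1/((43*U + 13) + 3586) = 1/((43*(-85/12) + 13) + 3586) = 1/((-3655/12 + 13) + 3586) = 1/(-3499/12 + 3586) = 1/(39533/12) = 12/39533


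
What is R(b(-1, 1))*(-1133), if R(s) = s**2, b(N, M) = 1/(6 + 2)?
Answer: -1133/64 ≈ -17.703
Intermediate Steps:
b(N, M) = 1/8
R(b(-1, 1))*(-1133) = (1/8)**2*(-1133) = (1/64)*(-1133) = -1133/64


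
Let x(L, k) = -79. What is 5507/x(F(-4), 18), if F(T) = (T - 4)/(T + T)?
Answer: -5507/79 ≈ -69.709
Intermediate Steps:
F(T) = (-4 + T)/(2*T) (F(T) = (-4 + T)/((2*T)) = (-4 + T)*(1/(2*T)) = (-4 + T)/(2*T))
5507/x(F(-4), 18) = 5507/(-79) = 5507*(-1/79) = -5507/79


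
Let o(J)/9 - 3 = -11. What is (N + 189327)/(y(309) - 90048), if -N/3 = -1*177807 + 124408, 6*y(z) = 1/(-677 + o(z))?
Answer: -1570760856/404675713 ≈ -3.8815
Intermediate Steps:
o(J) = -72 (o(J) = 27 + 9*(-11) = 27 - 99 = -72)
y(z) = -1/4494 (y(z) = 1/(6*(-677 - 72)) = (1/6)/(-749) = (1/6)*(-1/749) = -1/4494)
N = 160197 (N = -3*(-1*177807 + 124408) = -3*(-177807 + 124408) = -3*(-53399) = 160197)
(N + 189327)/(y(309) - 90048) = (160197 + 189327)/(-1/4494 - 90048) = 349524/(-404675713/4494) = 349524*(-4494/404675713) = -1570760856/404675713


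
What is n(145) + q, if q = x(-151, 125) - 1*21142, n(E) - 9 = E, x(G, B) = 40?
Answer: -20948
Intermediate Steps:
n(E) = 9 + E
q = -21102 (q = 40 - 1*21142 = 40 - 21142 = -21102)
n(145) + q = (9 + 145) - 21102 = 154 - 21102 = -20948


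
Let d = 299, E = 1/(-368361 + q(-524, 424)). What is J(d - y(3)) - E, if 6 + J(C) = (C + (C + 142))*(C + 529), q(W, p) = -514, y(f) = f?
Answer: 223370043001/368875 ≈ 6.0554e+5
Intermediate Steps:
E = -1/368875 (E = 1/(-368361 - 514) = 1/(-368875) = -1/368875 ≈ -2.7109e-6)
J(C) = -6 + (142 + 2*C)*(529 + C) (J(C) = -6 + (C + (C + 142))*(C + 529) = -6 + (C + (142 + C))*(529 + C) = -6 + (142 + 2*C)*(529 + C))
J(d - y(3)) - E = (75112 + 2*(299 - 1*3)**2 + 1200*(299 - 1*3)) - 1*(-1/368875) = (75112 + 2*(299 - 3)**2 + 1200*(299 - 3)) + 1/368875 = (75112 + 2*296**2 + 1200*296) + 1/368875 = (75112 + 2*87616 + 355200) + 1/368875 = (75112 + 175232 + 355200) + 1/368875 = 605544 + 1/368875 = 223370043001/368875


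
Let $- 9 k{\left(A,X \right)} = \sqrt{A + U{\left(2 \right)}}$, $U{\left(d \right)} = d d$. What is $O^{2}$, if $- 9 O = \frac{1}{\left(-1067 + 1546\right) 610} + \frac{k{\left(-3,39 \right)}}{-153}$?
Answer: $\frac{86181583489}{13112442484387848900} \approx 6.5725 \cdot 10^{-9}$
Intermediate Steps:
$U{\left(d \right)} = d^{2}$
$k{\left(A,X \right)} = - \frac{\sqrt{4 + A}}{9}$ ($k{\left(A,X \right)} = - \frac{\sqrt{A + 2^{2}}}{9} = - \frac{\sqrt{A + 4}}{9} = - \frac{\sqrt{4 + A}}{9}$)
$O = - \frac{293567}{3621110670}$ ($O = - \frac{\frac{1}{\left(-1067 + 1546\right) 610} + \frac{\left(- \frac{1}{9}\right) \sqrt{4 - 3}}{-153}}{9} = - \frac{\frac{1}{479} \cdot \frac{1}{610} + - \frac{\sqrt{1}}{9} \left(- \frac{1}{153}\right)}{9} = - \frac{\frac{1}{479} \cdot \frac{1}{610} + \left(- \frac{1}{9}\right) 1 \left(- \frac{1}{153}\right)}{9} = - \frac{\frac{1}{292190} - - \frac{1}{1377}}{9} = - \frac{\frac{1}{292190} + \frac{1}{1377}}{9} = \left(- \frac{1}{9}\right) \frac{293567}{402345630} = - \frac{293567}{3621110670} \approx -8.1071 \cdot 10^{-5}$)
$O^{2} = \left(- \frac{293567}{3621110670}\right)^{2} = \frac{86181583489}{13112442484387848900}$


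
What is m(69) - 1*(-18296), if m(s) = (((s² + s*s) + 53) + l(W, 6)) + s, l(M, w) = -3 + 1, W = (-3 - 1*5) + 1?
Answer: 27938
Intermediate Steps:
W = -7 (W = (-3 - 5) + 1 = -8 + 1 = -7)
l(M, w) = -2
m(s) = 51 + s + 2*s² (m(s) = (((s² + s*s) + 53) - 2) + s = (((s² + s²) + 53) - 2) + s = ((2*s² + 53) - 2) + s = ((53 + 2*s²) - 2) + s = (51 + 2*s²) + s = 51 + s + 2*s²)
m(69) - 1*(-18296) = (51 + 69 + 2*69²) - 1*(-18296) = (51 + 69 + 2*4761) + 18296 = (51 + 69 + 9522) + 18296 = 9642 + 18296 = 27938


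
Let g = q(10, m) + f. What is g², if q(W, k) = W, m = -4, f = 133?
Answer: 20449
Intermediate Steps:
g = 143 (g = 10 + 133 = 143)
g² = 143² = 20449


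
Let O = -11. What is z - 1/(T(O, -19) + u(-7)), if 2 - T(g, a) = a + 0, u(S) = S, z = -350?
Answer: -4901/14 ≈ -350.07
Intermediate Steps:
T(g, a) = 2 - a (T(g, a) = 2 - (a + 0) = 2 - a)
z - 1/(T(O, -19) + u(-7)) = -350 - 1/((2 - 1*(-19)) - 7) = -350 - 1/((2 + 19) - 7) = -350 - 1/(21 - 7) = -350 - 1/14 = -4901/14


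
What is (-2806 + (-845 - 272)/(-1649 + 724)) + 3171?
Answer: 338742/925 ≈ 366.21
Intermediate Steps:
(-2806 + (-845 - 272)/(-1649 + 724)) + 3171 = (-2806 - 1117/(-925)) + 3171 = (-2806 - 1117*(-1/925)) + 3171 = (-2806 + 1117/925) + 3171 = -2594433/925 + 3171 = 338742/925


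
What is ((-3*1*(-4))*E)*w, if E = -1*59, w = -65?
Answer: 46020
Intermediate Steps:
E = -59
((-3*1*(-4))*E)*w = ((-3*1*(-4))*(-59))*(-65) = (-3*(-4)*(-59))*(-65) = (12*(-59))*(-65) = -708*(-65) = 46020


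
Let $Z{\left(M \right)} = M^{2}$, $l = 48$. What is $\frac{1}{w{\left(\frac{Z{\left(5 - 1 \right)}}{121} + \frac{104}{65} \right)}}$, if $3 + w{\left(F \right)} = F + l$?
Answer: $\frac{605}{28273} \approx 0.021399$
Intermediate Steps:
$w{\left(F \right)} = 45 + F$ ($w{\left(F \right)} = -3 + \left(F + 48\right) = -3 + \left(48 + F\right) = 45 + F$)
$\frac{1}{w{\left(\frac{Z{\left(5 - 1 \right)}}{121} + \frac{104}{65} \right)}} = \frac{1}{45 + \left(\frac{\left(5 - 1\right)^{2}}{121} + \frac{104}{65}\right)} = \frac{1}{45 + \left(4^{2} \cdot \frac{1}{121} + 104 \cdot \frac{1}{65}\right)} = \frac{1}{45 + \left(16 \cdot \frac{1}{121} + \frac{8}{5}\right)} = \frac{1}{45 + \left(\frac{16}{121} + \frac{8}{5}\right)} = \frac{1}{45 + \frac{1048}{605}} = \frac{1}{\frac{28273}{605}} = \frac{605}{28273}$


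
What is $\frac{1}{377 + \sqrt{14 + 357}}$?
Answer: $\frac{377}{141758} - \frac{\sqrt{371}}{141758} \approx 0.0025236$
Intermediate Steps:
$\frac{1}{377 + \sqrt{14 + 357}} = \frac{1}{377 + \sqrt{371}}$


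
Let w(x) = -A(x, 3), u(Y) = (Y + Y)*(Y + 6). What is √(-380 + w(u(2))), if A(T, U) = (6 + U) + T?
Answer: I*√421 ≈ 20.518*I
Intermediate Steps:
A(T, U) = 6 + T + U
u(Y) = 2*Y*(6 + Y) (u(Y) = (2*Y)*(6 + Y) = 2*Y*(6 + Y))
w(x) = -9 - x (w(x) = -(6 + x + 3) = -(9 + x) = -9 - x)
√(-380 + w(u(2))) = √(-380 + (-9 - 2*2*(6 + 2))) = √(-380 + (-9 - 2*2*8)) = √(-380 + (-9 - 1*32)) = √(-380 + (-9 - 32)) = √(-380 - 41) = √(-421) = I*√421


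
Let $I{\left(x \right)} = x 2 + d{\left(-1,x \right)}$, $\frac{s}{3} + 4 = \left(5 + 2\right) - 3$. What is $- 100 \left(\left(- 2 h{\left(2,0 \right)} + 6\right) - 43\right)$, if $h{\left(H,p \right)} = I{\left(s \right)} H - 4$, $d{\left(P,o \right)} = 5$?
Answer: $4900$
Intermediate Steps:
$s = 0$ ($s = -12 + 3 \left(\left(5 + 2\right) - 3\right) = -12 + 3 \left(7 - 3\right) = -12 + 3 \cdot 4 = -12 + 12 = 0$)
$I{\left(x \right)} = 5 + 2 x$ ($I{\left(x \right)} = x 2 + 5 = 2 x + 5 = 5 + 2 x$)
$h{\left(H,p \right)} = -4 + 5 H$ ($h{\left(H,p \right)} = \left(5 + 2 \cdot 0\right) H - 4 = \left(5 + 0\right) H - 4 = 5 H - 4 = -4 + 5 H$)
$- 100 \left(\left(- 2 h{\left(2,0 \right)} + 6\right) - 43\right) = - 100 \left(\left(- 2 \left(-4 + 5 \cdot 2\right) + 6\right) - 43\right) = - 100 \left(\left(- 2 \left(-4 + 10\right) + 6\right) - 43\right) = - 100 \left(\left(\left(-2\right) 6 + 6\right) - 43\right) = - 100 \left(\left(-12 + 6\right) - 43\right) = - 100 \left(-6 - 43\right) = \left(-100\right) \left(-49\right) = 4900$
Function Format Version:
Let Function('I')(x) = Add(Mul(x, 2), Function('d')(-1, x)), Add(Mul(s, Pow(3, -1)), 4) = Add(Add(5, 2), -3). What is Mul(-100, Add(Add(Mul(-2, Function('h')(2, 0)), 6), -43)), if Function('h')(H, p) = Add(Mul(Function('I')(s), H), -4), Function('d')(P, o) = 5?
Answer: 4900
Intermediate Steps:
s = 0 (s = Add(-12, Mul(3, Add(Add(5, 2), -3))) = Add(-12, Mul(3, Add(7, -3))) = Add(-12, Mul(3, 4)) = Add(-12, 12) = 0)
Function('I')(x) = Add(5, Mul(2, x)) (Function('I')(x) = Add(Mul(x, 2), 5) = Add(Mul(2, x), 5) = Add(5, Mul(2, x)))
Function('h')(H, p) = Add(-4, Mul(5, H)) (Function('h')(H, p) = Add(Mul(Add(5, Mul(2, 0)), H), -4) = Add(Mul(Add(5, 0), H), -4) = Add(Mul(5, H), -4) = Add(-4, Mul(5, H)))
Mul(-100, Add(Add(Mul(-2, Function('h')(2, 0)), 6), -43)) = Mul(-100, Add(Add(Mul(-2, Add(-4, Mul(5, 2))), 6), -43)) = Mul(-100, Add(Add(Mul(-2, Add(-4, 10)), 6), -43)) = Mul(-100, Add(Add(Mul(-2, 6), 6), -43)) = Mul(-100, Add(Add(-12, 6), -43)) = Mul(-100, Add(-6, -43)) = Mul(-100, -49) = 4900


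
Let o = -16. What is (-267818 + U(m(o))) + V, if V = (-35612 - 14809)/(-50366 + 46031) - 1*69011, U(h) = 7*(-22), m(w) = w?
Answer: -486923628/1445 ≈ -3.3697e+5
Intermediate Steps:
U(h) = -154
V = -99704088/1445 (V = -50421/(-4335) - 69011 = -50421*(-1/4335) - 69011 = 16807/1445 - 69011 = -99704088/1445 ≈ -68999.)
(-267818 + U(m(o))) + V = (-267818 - 154) - 99704088/1445 = -267972 - 99704088/1445 = -486923628/1445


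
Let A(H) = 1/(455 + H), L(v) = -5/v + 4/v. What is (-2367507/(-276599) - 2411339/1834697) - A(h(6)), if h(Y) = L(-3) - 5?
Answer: 4965677704297109/685599205284553 ≈ 7.2428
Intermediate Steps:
L(v) = -1/v
h(Y) = -14/3 (h(Y) = -1/(-3) - 5 = -1*(-⅓) - 5 = ⅓ - 5 = -14/3)
(-2367507/(-276599) - 2411339/1834697) - A(h(6)) = (-2367507/(-276599) - 2411339/1834697) - 1/(455 - 14/3) = (-2367507*(-1/276599) - 2411339*1/1834697) - 1/1351/3 = (2367507/276599 - 2411339/1834697) - 1*3/1351 = 3676684034318/507475355503 - 3/1351 = 4965677704297109/685599205284553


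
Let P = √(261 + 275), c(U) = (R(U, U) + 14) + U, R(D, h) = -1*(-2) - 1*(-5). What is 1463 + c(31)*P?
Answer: 1463 + 104*√134 ≈ 2666.9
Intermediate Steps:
R(D, h) = 7 (R(D, h) = 2 + 5 = 7)
c(U) = 21 + U (c(U) = (7 + 14) + U = 21 + U)
P = 2*√134 (P = √536 = 2*√134 ≈ 23.152)
1463 + c(31)*P = 1463 + (21 + 31)*(2*√134) = 1463 + 52*(2*√134) = 1463 + 104*√134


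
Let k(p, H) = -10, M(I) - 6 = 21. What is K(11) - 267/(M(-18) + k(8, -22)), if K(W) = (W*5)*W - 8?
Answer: 9882/17 ≈ 581.29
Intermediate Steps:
M(I) = 27 (M(I) = 6 + 21 = 27)
K(W) = -8 + 5*W² (K(W) = (5*W)*W - 8 = 5*W² - 8 = -8 + 5*W²)
K(11) - 267/(M(-18) + k(8, -22)) = (-8 + 5*11²) - 267/(27 - 10) = (-8 + 5*121) - 267/17 = (-8 + 605) + (1/17)*(-267) = 597 - 267/17 = 9882/17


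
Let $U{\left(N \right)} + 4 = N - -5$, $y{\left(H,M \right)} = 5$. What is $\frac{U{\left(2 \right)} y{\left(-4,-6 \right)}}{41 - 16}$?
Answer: $\frac{3}{5} \approx 0.6$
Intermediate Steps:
$U{\left(N \right)} = 1 + N$ ($U{\left(N \right)} = -4 + \left(N - -5\right) = -4 + \left(N + 5\right) = -4 + \left(5 + N\right) = 1 + N$)
$\frac{U{\left(2 \right)} y{\left(-4,-6 \right)}}{41 - 16} = \frac{\left(1 + 2\right) 5}{41 - 16} = \frac{3 \cdot 5}{25} = 15 \cdot \frac{1}{25} = \frac{3}{5}$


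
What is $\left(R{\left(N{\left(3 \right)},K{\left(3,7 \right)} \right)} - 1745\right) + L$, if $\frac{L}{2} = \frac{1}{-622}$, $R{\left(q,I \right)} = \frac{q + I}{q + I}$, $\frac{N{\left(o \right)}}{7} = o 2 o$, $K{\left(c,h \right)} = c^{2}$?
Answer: $- \frac{542385}{311} \approx -1744.0$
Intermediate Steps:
$N{\left(o \right)} = 14 o^{2}$ ($N{\left(o \right)} = 7 o 2 o = 7 \cdot 2 o o = 7 \cdot 2 o^{2} = 14 o^{2}$)
$R{\left(q,I \right)} = 1$ ($R{\left(q,I \right)} = \frac{I + q}{I + q} = 1$)
$L = - \frac{1}{311}$ ($L = \frac{2}{-622} = 2 \left(- \frac{1}{622}\right) = - \frac{1}{311} \approx -0.0032154$)
$\left(R{\left(N{\left(3 \right)},K{\left(3,7 \right)} \right)} - 1745\right) + L = \left(1 - 1745\right) - \frac{1}{311} = -1744 - \frac{1}{311} = - \frac{542385}{311}$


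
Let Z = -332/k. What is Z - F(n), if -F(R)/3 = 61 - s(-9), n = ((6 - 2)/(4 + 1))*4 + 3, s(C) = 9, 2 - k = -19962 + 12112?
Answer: 306145/1963 ≈ 155.96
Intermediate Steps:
k = 7852 (k = 2 - (-19962 + 12112) = 2 - 1*(-7850) = 2 + 7850 = 7852)
Z = -83/1963 (Z = -332/7852 = -332*1/7852 = -83/1963 ≈ -0.042282)
n = 31/5 (n = (4/5)*4 + 3 = 16/5 + 3 = 31/5 ≈ 6.2000)
F(R) = -156 (F(R) = -3*(61 - 1*9) = -3*(61 - 9) = -3*52 = -156)
Z - F(n) = -83/1963 - 1*(-156) = -83/1963 + 156 = 306145/1963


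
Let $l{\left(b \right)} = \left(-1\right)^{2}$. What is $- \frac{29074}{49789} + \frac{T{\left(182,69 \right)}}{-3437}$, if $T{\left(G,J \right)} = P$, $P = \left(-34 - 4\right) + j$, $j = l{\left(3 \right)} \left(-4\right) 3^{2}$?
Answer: $- \frac{96242952}{171124793} \approx -0.56241$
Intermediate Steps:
$l{\left(b \right)} = 1$
$j = -36$ ($j = 1 \left(-4\right) 3^{2} = \left(-4\right) 9 = -36$)
$P = -74$ ($P = \left(-34 - 4\right) - 36 = -38 - 36 = -74$)
$T{\left(G,J \right)} = -74$
$- \frac{29074}{49789} + \frac{T{\left(182,69 \right)}}{-3437} = - \frac{29074}{49789} - \frac{74}{-3437} = \left(-29074\right) \frac{1}{49789} - - \frac{74}{3437} = - \frac{29074}{49789} + \frac{74}{3437} = - \frac{96242952}{171124793}$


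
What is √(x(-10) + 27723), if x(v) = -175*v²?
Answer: √10223 ≈ 101.11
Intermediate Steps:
√(x(-10) + 27723) = √(-175*(-10)² + 27723) = √(-175*100 + 27723) = √(-17500 + 27723) = √10223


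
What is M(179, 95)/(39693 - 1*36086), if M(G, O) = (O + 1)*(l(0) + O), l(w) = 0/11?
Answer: 9120/3607 ≈ 2.5284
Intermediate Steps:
l(w) = 0 (l(w) = 0*(1/11) = 0)
M(G, O) = O*(1 + O) (M(G, O) = (O + 1)*(0 + O) = (1 + O)*O = O*(1 + O))
M(179, 95)/(39693 - 1*36086) = (95*(1 + 95))/(39693 - 1*36086) = (95*96)/(39693 - 36086) = 9120/3607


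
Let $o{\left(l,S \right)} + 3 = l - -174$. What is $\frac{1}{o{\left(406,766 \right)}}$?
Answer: $\frac{1}{577} \approx 0.0017331$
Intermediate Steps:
$o{\left(l,S \right)} = 171 + l$ ($o{\left(l,S \right)} = -3 + \left(l - -174\right) = -3 + \left(l + 174\right) = -3 + \left(174 + l\right) = 171 + l$)
$\frac{1}{o{\left(406,766 \right)}} = \frac{1}{171 + 406} = \frac{1}{577}$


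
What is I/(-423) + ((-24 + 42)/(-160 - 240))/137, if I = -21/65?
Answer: 21863/50224200 ≈ 0.00043531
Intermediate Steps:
I = -21/65 (I = -21*1/65 = -21/65 ≈ -0.32308)
I/(-423) + ((-24 + 42)/(-160 - 240))/137 = -21/65/(-423) + ((-24 + 42)/(-160 - 240))/137 = -21/65*(-1/423) + (18/(-400))*(1/137) = 7/9165 + (18*(-1/400))*(1/137) = 7/9165 - 9/200*1/137 = 7/9165 - 9/27400 = 21863/50224200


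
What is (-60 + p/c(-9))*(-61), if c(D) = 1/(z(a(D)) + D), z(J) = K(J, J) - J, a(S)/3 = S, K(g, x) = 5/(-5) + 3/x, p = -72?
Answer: 77836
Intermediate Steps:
K(g, x) = -1 + 3/x (K(g, x) = 5*(-⅕) + 3/x = -1 + 3/x)
a(S) = 3*S
z(J) = -J + (3 - J)/J (z(J) = (3 - J)/J - J = -J + (3 - J)/J)
c(D) = 1/(-1 + 1/D - 2*D) (c(D) = 1/((-1 - 3*D + 3/((3*D))) + D) = 1/((-1 - 3*D + 3*(1/(3*D))) + D) = 1/((-1 - 3*D + 1/D) + D) = 1/((-1 + 1/D - 3*D) + D) = 1/(-1 + 1/D - 2*D))
(-60 + p/c(-9))*(-61) = (-60 - 72/((-1*(-9)/(-1 - 9 + 2*(-9)²))))*(-61) = (-60 - 72/((-1*(-9)/(-1 - 9 + 2*81))))*(-61) = (-60 - 72/((-1*(-9)/(-1 - 9 + 162))))*(-61) = (-60 - 72/((-1*(-9)/152)))*(-61) = (-60 - 72/((-1*(-9)*1/152)))*(-61) = (-60 - 72/9/152)*(-61) = (-60 - 72*152/9)*(-61) = (-60 - 1216)*(-61) = -1276*(-61) = 77836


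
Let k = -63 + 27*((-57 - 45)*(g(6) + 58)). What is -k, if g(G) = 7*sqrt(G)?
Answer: 159795 + 19278*sqrt(6) ≈ 2.0702e+5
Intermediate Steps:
k = -159795 - 19278*sqrt(6) (k = -63 + 27*((-57 - 45)*(7*sqrt(6) + 58)) = -63 + 27*(-102*(58 + 7*sqrt(6))) = -63 + 27*(-5916 - 714*sqrt(6)) = -63 + (-159732 - 19278*sqrt(6)) = -159795 - 19278*sqrt(6) ≈ -2.0702e+5)
-k = -(-159795 - 19278*sqrt(6)) = 159795 + 19278*sqrt(6)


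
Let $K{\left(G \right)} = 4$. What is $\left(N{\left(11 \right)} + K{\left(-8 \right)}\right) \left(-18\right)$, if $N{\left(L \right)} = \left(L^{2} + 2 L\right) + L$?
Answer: $-2844$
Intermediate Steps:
$N{\left(L \right)} = L^{2} + 3 L$
$\left(N{\left(11 \right)} + K{\left(-8 \right)}\right) \left(-18\right) = \left(11 \left(3 + 11\right) + 4\right) \left(-18\right) = \left(11 \cdot 14 + 4\right) \left(-18\right) = \left(154 + 4\right) \left(-18\right) = 158 \left(-18\right) = -2844$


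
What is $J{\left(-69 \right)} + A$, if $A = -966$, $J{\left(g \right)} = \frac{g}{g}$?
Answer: $-965$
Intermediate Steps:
$J{\left(g \right)} = 1$
$J{\left(-69 \right)} + A = 1 - 966 = -965$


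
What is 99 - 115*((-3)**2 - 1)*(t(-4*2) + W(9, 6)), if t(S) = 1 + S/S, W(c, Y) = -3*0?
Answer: -1741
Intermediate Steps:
W(c, Y) = 0
t(S) = 2 (t(S) = 1 + 1 = 2)
99 - 115*((-3)**2 - 1)*(t(-4*2) + W(9, 6)) = 99 - 115*((-3)**2 - 1)*(2 + 0) = 99 - 115*(9 - 1)*2 = 99 - 920*2 = 99 - 115*16 = 99 - 1840 = -1741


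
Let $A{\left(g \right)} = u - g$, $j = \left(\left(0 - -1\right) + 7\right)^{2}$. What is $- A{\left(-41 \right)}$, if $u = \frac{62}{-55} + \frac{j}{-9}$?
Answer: $- \frac{16217}{495} \approx -32.762$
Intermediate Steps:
$j = 64$ ($j = \left(\left(0 + 1\right) + 7\right)^{2} = \left(1 + 7\right)^{2} = 8^{2} = 64$)
$u = - \frac{4078}{495}$ ($u = \frac{62}{-55} + \frac{64}{-9} = 62 \left(- \frac{1}{55}\right) + 64 \left(- \frac{1}{9}\right) = - \frac{62}{55} - \frac{64}{9} = - \frac{4078}{495} \approx -8.2384$)
$A{\left(g \right)} = - \frac{4078}{495} - g$
$- A{\left(-41 \right)} = - (- \frac{4078}{495} - -41) = - (- \frac{4078}{495} + 41) = \left(-1\right) \frac{16217}{495} = - \frac{16217}{495}$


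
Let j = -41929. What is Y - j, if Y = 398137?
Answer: 440066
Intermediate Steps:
Y - j = 398137 - 1*(-41929) = 398137 + 41929 = 440066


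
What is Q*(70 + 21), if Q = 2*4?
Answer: 728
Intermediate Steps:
Q = 8
Q*(70 + 21) = 8*(70 + 21) = 8*91 = 728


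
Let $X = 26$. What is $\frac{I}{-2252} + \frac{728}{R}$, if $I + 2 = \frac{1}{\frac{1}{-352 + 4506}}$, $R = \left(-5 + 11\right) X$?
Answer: $\frac{4768}{1689} \approx 2.823$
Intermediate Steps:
$R = 156$ ($R = \left(-5 + 11\right) 26 = 6 \cdot 26 = 156$)
$I = 4152$ ($I = -2 + \frac{1}{\frac{1}{-352 + 4506}} = -2 + \frac{1}{\frac{1}{4154}} = -2 + 4154 = 4152$)
$\frac{I}{-2252} + \frac{728}{R} = \frac{4152}{-2252} + \frac{728}{156} = 4152 \left(- \frac{1}{2252}\right) + 728 \cdot \frac{1}{156} = - \frac{1038}{563} + \frac{14}{3} = \frac{4768}{1689}$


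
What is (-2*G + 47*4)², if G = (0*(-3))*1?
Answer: 35344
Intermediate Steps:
G = 0 (G = 0*1 = 0)
(-2*G + 47*4)² = (-2*0 + 47*4)² = (0 + 188)² = 188² = 35344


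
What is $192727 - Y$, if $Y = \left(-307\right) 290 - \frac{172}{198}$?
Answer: $\frac{27894029}{99} \approx 2.8176 \cdot 10^{5}$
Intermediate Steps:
$Y = - \frac{8814056}{99}$ ($Y = -89030 - \frac{86}{99} = - \frac{8814056}{99} \approx -89031.0$)
$192727 - Y = 192727 - - \frac{8814056}{99} = 192727 + \frac{8814056}{99} = \frac{27894029}{99}$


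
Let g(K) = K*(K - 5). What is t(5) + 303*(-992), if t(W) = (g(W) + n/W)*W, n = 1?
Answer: -300575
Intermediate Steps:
g(K) = K*(-5 + K)
t(W) = W*(1/W + W*(-5 + W)) (t(W) = (W*(-5 + W) + 1/W)*W = (1/W + W*(-5 + W))*W = W*(1/W + W*(-5 + W)))
t(5) + 303*(-992) = (1 + 5²*(-5 + 5)) + 303*(-992) = (1 + 25*0) - 300576 = (1 + 0) - 300576 = 1 - 300576 = -300575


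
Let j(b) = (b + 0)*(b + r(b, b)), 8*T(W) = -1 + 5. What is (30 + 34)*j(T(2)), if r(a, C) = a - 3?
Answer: -64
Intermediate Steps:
T(W) = ½ (T(W) = (-1 + 5)/8 = (⅛)*4 = ½)
r(a, C) = -3 + a
j(b) = b*(-3 + 2*b) (j(b) = (b + 0)*(b + (-3 + b)) = b*(-3 + 2*b))
(30 + 34)*j(T(2)) = (30 + 34)*((-3 + 2*(½))/2) = 64*((-3 + 1)/2) = 64*((½)*(-2)) = 64*(-1) = -64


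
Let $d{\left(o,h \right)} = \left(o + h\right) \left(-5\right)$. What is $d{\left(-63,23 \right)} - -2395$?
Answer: $2595$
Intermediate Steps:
$d{\left(o,h \right)} = - 5 h - 5 o$ ($d{\left(o,h \right)} = \left(h + o\right) \left(-5\right) = - 5 h - 5 o$)
$d{\left(-63,23 \right)} - -2395 = \left(\left(-5\right) 23 - -315\right) - -2395 = \left(-115 + 315\right) + 2395 = 200 + 2395 = 2595$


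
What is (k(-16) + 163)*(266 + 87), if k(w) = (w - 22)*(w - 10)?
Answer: 406303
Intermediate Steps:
k(w) = (-22 + w)*(-10 + w)
(k(-16) + 163)*(266 + 87) = ((220 + (-16)**2 - 32*(-16)) + 163)*(266 + 87) = ((220 + 256 + 512) + 163)*353 = (988 + 163)*353 = 1151*353 = 406303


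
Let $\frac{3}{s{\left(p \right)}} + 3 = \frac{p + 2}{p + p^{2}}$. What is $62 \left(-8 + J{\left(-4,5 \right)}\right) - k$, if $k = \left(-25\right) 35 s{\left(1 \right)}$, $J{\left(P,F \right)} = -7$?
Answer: $-2680$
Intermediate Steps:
$s{\left(p \right)} = \frac{3}{-3 + \frac{2 + p}{p + p^{2}}}$ ($s{\left(p \right)} = \frac{3}{-3 + \frac{p + 2}{p + p^{2}}} = \frac{3}{-3 + \frac{2 + p}{p + p^{2}}}$)
$k = 1750$ ($k = \left(-25\right) 35 \left(\left(-3\right) 1 \frac{1}{-2 + 2 \cdot 1 + 3 \cdot 1^{2}} \left(1 + 1\right)\right) = - 875 \left(\left(-3\right) 1 \frac{1}{-2 + 2 + 3 \cdot 1} \cdot 2\right) = - 875 \left(\left(-3\right) 1 \frac{1}{-2 + 2 + 3} \cdot 2\right) = - 875 \left(\left(-3\right) 1 \cdot \frac{1}{3} \cdot 2\right) = \left(-875\right) \left(-2\right) = 1750$)
$62 \left(-8 + J{\left(-4,5 \right)}\right) - k = 62 \left(-8 - 7\right) - 1750 = 62 \left(-15\right) - 1750 = -930 - 1750 = -2680$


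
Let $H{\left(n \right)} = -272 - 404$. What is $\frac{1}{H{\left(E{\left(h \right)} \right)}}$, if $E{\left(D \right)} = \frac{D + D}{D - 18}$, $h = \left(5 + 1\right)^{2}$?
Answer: $- \frac{1}{676} \approx -0.0014793$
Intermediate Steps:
$h = 36$ ($h = 6^{2} = 36$)
$E{\left(D \right)} = \frac{2 D}{-18 + D}$
$H{\left(n \right)} = -676$ ($H{\left(n \right)} = -272 - 404 = -676$)
$\frac{1}{H{\left(E{\left(h \right)} \right)}} = \frac{1}{-676} = - \frac{1}{676}$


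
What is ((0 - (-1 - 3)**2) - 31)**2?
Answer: 2209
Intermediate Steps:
((0 - (-1 - 3)**2) - 31)**2 = ((0 - 1*(-4)**2) - 31)**2 = ((0 - 1*16) - 31)**2 = ((0 - 16) - 31)**2 = (-16 - 31)**2 = (-47)**2 = 2209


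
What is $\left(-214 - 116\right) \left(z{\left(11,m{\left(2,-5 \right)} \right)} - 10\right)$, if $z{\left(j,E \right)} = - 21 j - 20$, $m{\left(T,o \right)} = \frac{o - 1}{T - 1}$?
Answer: $86130$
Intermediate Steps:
$m{\left(T,o \right)} = \frac{-1 + o}{-1 + T}$
$z{\left(j,E \right)} = -20 - 21 j$
$\left(-214 - 116\right) \left(z{\left(11,m{\left(2,-5 \right)} \right)} - 10\right) = \left(-214 - 116\right) \left(\left(-20 - 231\right) - 10\right) = - 330 \left(\left(-20 - 231\right) - 10\right) = - 330 \left(-251 - 10\right) = \left(-330\right) \left(-261\right) = 86130$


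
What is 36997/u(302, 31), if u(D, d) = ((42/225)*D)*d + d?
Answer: 2774775/133393 ≈ 20.802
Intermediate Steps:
u(D, d) = d + 14*D*d/75 (u(D, d) = ((42*(1/225))*D)*d + d = (14*D/75)*d + d = 14*D*d/75 + d = d + 14*D*d/75)
36997/u(302, 31) = 36997/(((1/75)*31*(75 + 14*302))) = 36997/(((1/75)*31*(75 + 4228))) = 36997/(((1/75)*31*4303)) = 36997/(133393/75) = 36997*(75/133393) = 2774775/133393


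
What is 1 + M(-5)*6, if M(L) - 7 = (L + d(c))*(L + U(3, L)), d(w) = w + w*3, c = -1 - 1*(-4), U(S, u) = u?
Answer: -377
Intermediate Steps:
c = 3 (c = -1 + 4 = 3)
d(w) = 4*w (d(w) = w + 3*w = 4*w)
M(L) = 7 + 2*L*(12 + L) (M(L) = 7 + (L + 4*3)*(L + L) = 7 + (L + 12)*(2*L) = 7 + (12 + L)*(2*L) = 7 + 2*L*(12 + L))
1 + M(-5)*6 = 1 + (7 + 2*(-5)² + 24*(-5))*6 = 1 + (7 + 2*25 - 120)*6 = 1 + (7 + 50 - 120)*6 = 1 - 63*6 = 1 - 378 = -377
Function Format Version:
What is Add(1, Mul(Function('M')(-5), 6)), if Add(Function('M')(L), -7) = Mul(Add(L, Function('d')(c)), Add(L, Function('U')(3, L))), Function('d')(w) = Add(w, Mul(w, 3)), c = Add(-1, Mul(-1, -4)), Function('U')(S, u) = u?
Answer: -377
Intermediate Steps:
c = 3 (c = Add(-1, 4) = 3)
Function('d')(w) = Mul(4, w) (Function('d')(w) = Add(w, Mul(3, w)) = Mul(4, w))
Function('M')(L) = Add(7, Mul(2, L, Add(12, L))) (Function('M')(L) = Add(7, Mul(Add(L, Mul(4, 3)), Add(L, L))) = Add(7, Mul(Add(L, 12), Mul(2, L))) = Add(7, Mul(Add(12, L), Mul(2, L))) = Add(7, Mul(2, L, Add(12, L))))
Add(1, Mul(Function('M')(-5), 6)) = Add(1, Mul(Add(7, Mul(2, Pow(-5, 2)), Mul(24, -5)), 6)) = Add(1, Mul(Add(7, Mul(2, 25), -120), 6)) = Add(1, Mul(Add(7, 50, -120), 6)) = Add(1, Mul(-63, 6)) = Add(1, -378) = -377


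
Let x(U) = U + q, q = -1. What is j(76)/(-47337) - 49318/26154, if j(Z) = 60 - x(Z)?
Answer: -389028976/206341983 ≈ -1.8854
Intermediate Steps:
x(U) = -1 + U (x(U) = U - 1 = -1 + U)
j(Z) = 61 - Z (j(Z) = 60 - (-1 + Z) = 60 + (1 - Z) = 61 - Z)
j(76)/(-47337) - 49318/26154 = (61 - 1*76)/(-47337) - 49318/26154 = (61 - 76)*(-1/47337) - 49318*1/26154 = -15*(-1/47337) - 24659/13077 = 5/15779 - 24659/13077 = -389028976/206341983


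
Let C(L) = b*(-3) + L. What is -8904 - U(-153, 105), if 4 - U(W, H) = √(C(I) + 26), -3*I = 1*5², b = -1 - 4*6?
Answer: -8908 + √834/3 ≈ -8898.4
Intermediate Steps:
b = -25 (b = -1 - 24 = -25)
I = -25/3 (I = -5²/3 = -25/3 ≈ -8.3333)
C(L) = 75 + L (C(L) = -25*(-3) + L = 75 + L)
U(W, H) = 4 - √834/3 (U(W, H) = 4 - √((75 - 25/3) + 26) = 4 - √(200/3 + 26) = 4 - √(278/3) = 4 - √834/3)
-8904 - U(-153, 105) = -8904 - (4 - √834/3) = -8904 + (-4 + √834/3) = -8908 + √834/3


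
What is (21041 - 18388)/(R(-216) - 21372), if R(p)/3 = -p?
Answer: -2653/20724 ≈ -0.12802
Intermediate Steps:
R(p) = -3*p (R(p) = 3*(-p) = -3*p)
(21041 - 18388)/(R(-216) - 21372) = (21041 - 18388)/(-3*(-216) - 21372) = 2653/(648 - 21372) = 2653/(-20724) = 2653*(-1/20724) = -2653/20724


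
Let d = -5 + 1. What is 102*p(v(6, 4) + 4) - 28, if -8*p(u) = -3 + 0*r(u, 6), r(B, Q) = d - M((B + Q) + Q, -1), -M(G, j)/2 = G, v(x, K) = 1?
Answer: 41/4 ≈ 10.250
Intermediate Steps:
d = -4
M(G, j) = -2*G
r(B, Q) = -4 + 2*B + 4*Q (r(B, Q) = -4 - (-2)*((B + Q) + Q) = -4 - (-2)*(B + 2*Q) = -4 - (-4*Q - 2*B) = -4 + (2*B + 4*Q) = -4 + 2*B + 4*Q)
p(u) = 3/8 (p(u) = -(-3 + 0*(-4 + 2*u + 4*6))/8 = -(-3 + 0*(-4 + 2*u + 24))/8 = -(-3 + 0*(20 + 2*u))/8 = -(-3 + 0)/8 = -⅛*(-3) = 3/8)
102*p(v(6, 4) + 4) - 28 = 102*(3/8) - 28 = 153/4 - 28 = 41/4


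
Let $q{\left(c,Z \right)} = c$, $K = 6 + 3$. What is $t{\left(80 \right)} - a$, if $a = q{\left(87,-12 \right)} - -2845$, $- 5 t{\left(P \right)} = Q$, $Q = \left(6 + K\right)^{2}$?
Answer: $-2977$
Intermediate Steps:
$K = 9$
$Q = 225$ ($Q = \left(6 + 9\right)^{2} = 15^{2} = 225$)
$t{\left(P \right)} = -45$ ($t{\left(P \right)} = \left(- \frac{1}{5}\right) 225 = -45$)
$a = 2932$ ($a = 87 - -2845 = 87 + 2845 = 2932$)
$t{\left(80 \right)} - a = -45 - 2932 = -2977$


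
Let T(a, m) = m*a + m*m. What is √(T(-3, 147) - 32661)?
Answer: 3*I*√1277 ≈ 107.21*I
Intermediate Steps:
T(a, m) = m² + a*m (T(a, m) = a*m + m² = m² + a*m)
√(T(-3, 147) - 32661) = √(147*(-3 + 147) - 32661) = √(147*144 - 32661) = √(21168 - 32661) = √(-11493) = 3*I*√1277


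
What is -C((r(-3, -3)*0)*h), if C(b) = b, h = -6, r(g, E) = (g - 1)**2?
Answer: 0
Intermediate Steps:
r(g, E) = (-1 + g)**2
-C((r(-3, -3)*0)*h) = -(-1 - 3)**2*0*(-6) = -(-4)**2*0*(-6) = -16*0*(-6) = -0*(-6) = -1*0 = 0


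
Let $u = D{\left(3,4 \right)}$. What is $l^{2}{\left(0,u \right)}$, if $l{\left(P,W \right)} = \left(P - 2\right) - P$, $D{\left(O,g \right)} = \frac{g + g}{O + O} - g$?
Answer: $4$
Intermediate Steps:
$D{\left(O,g \right)} = - g + \frac{g}{O}$ ($D{\left(O,g \right)} = \frac{2 g}{2 O} - g = 2 g \frac{1}{2 O} - g = \frac{g}{O} - g = - g + \frac{g}{O}$)
$u = - \frac{8}{3}$ ($u = \left(-1\right) 4 + \frac{4}{3} = -4 + 4 \cdot \frac{1}{3} = -4 + \frac{4}{3} = - \frac{8}{3} \approx -2.6667$)
$l{\left(P,W \right)} = -2$ ($l{\left(P,W \right)} = \left(-2 + P\right) - P = -2$)
$l^{2}{\left(0,u \right)} = \left(-2\right)^{2} = 4$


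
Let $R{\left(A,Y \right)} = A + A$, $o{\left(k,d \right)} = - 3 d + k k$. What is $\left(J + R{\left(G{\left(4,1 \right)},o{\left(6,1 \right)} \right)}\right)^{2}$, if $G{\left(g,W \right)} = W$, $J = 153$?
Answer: $24025$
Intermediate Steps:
$o{\left(k,d \right)} = k^{2} - 3 d$ ($o{\left(k,d \right)} = - 3 d + k^{2} = k^{2} - 3 d$)
$R{\left(A,Y \right)} = 2 A$
$\left(J + R{\left(G{\left(4,1 \right)},o{\left(6,1 \right)} \right)}\right)^{2} = \left(153 + 2 \cdot 1\right)^{2} = \left(153 + 2\right)^{2} = 155^{2} = 24025$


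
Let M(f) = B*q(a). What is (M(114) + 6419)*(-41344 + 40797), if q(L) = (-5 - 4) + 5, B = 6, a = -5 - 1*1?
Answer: -3498065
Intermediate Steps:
a = -6 (a = -5 - 1 = -6)
q(L) = -4 (q(L) = -9 + 5 = -4)
M(f) = -24 (M(f) = 6*(-4) = -24)
(M(114) + 6419)*(-41344 + 40797) = (-24 + 6419)*(-41344 + 40797) = 6395*(-547) = -3498065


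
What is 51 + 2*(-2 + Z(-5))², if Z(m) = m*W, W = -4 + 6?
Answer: 339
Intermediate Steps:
W = 2
Z(m) = 2*m (Z(m) = m*2 = 2*m)
51 + 2*(-2 + Z(-5))² = 51 + 2*(-2 + 2*(-5))² = 51 + 2*(-2 - 10)² = 51 + 2*(-12)² = 51 + 2*144 = 51 + 288 = 339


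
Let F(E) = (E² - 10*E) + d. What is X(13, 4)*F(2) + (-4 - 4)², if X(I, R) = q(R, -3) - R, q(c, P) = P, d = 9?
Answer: 113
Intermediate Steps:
F(E) = 9 + E² - 10*E (F(E) = (E² - 10*E) + 9 = 9 + E² - 10*E)
X(I, R) = -3 - R
X(13, 4)*F(2) + (-4 - 4)² = (-3 - 1*4)*(9 + 2² - 10*2) + (-4 - 4)² = (-3 - 4)*(9 + 4 - 20) + (-8)² = -7*(-7) + 64 = 49 + 64 = 113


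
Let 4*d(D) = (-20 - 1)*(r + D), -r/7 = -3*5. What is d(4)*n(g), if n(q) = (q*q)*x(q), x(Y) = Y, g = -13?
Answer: 5028933/4 ≈ 1.2572e+6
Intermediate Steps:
r = 105 (r = -(-21)*5 = -7*(-15) = 105)
d(D) = -2205/4 - 21*D/4 (d(D) = ((-20 - 1)*(105 + D))/4 = (-21*(105 + D))/4 = (-2205 - 21*D)/4 = -2205/4 - 21*D/4)
n(q) = q**3 (n(q) = (q*q)*q = q**2*q = q**3)
d(4)*n(g) = (-2205/4 - 21/4*4)*(-13)**3 = (-2205/4 - 21)*(-2197) = -2289/4*(-2197) = 5028933/4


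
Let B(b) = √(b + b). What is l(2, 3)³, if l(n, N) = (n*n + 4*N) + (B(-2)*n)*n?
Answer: 1024 + 5632*I ≈ 1024.0 + 5632.0*I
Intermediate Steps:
B(b) = √2*√b (B(b) = √(2*b) = √2*√b)
l(n, N) = n² + 4*N + 2*I*n² (l(n, N) = (n*n + 4*N) + ((√2*√(-2))*n)*n = (n² + 4*N) + ((√2*(I*√2))*n)*n = (n² + 4*N) + ((2*I)*n)*n = (n² + 4*N) + (2*I*n)*n = (n² + 4*N) + 2*I*n² = n² + 4*N + 2*I*n²)
l(2, 3)³ = (4*3 + 2²*(1 + 2*I))³ = (12 + 4*(1 + 2*I))³ = (12 + (4 + 8*I))³ = (16 + 8*I)³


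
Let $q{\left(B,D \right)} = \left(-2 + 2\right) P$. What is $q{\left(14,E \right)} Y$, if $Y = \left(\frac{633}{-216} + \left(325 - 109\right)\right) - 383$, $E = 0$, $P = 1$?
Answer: $0$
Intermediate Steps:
$q{\left(B,D \right)} = 0$ ($q{\left(B,D \right)} = \left(-2 + 2\right) 1 = 0 \cdot 1 = 0$)
$Y = - \frac{12235}{72}$ ($Y = \left(633 \left(- \frac{1}{216}\right) + \left(325 - 109\right)\right) - 383 = \left(- \frac{211}{72} + 216\right) - 383 = \frac{15341}{72} - 383 = - \frac{12235}{72} \approx -169.93$)
$q{\left(14,E \right)} Y = 0 \left(- \frac{12235}{72}\right) = 0$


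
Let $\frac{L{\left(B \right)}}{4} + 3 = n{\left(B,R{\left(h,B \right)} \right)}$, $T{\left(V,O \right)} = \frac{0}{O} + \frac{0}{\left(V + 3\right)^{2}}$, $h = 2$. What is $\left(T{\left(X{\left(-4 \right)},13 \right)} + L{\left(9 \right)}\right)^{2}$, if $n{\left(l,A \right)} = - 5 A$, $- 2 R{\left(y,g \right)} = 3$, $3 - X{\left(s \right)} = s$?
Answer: $324$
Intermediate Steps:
$X{\left(s \right)} = 3 - s$
$R{\left(y,g \right)} = - \frac{3}{2}$ ($R{\left(y,g \right)} = \left(- \frac{1}{2}\right) 3 = - \frac{3}{2}$)
$T{\left(V,O \right)} = 0$ ($T{\left(V,O \right)} = 0 + \frac{0}{\left(3 + V\right)^{2}} = 0 + 0 = 0$)
$L{\left(B \right)} = 18$ ($L{\left(B \right)} = -12 + 4 \left(\left(-5\right) \left(- \frac{3}{2}\right)\right) = -12 + 4 \cdot \frac{15}{2} = -12 + 30 = 18$)
$\left(T{\left(X{\left(-4 \right)},13 \right)} + L{\left(9 \right)}\right)^{2} = \left(0 + 18\right)^{2} = 18^{2} = 324$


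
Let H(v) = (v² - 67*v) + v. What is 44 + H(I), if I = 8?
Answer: -420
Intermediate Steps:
H(v) = v² - 66*v
44 + H(I) = 44 + 8*(-66 + 8) = 44 + 8*(-58) = 44 - 464 = -420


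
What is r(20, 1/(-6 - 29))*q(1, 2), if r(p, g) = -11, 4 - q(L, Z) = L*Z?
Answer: -22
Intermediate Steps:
q(L, Z) = 4 - L*Z
r(20, 1/(-6 - 29))*q(1, 2) = -11*(4 - 1*1*2) = -11*(4 - 2) = -11*2 = -22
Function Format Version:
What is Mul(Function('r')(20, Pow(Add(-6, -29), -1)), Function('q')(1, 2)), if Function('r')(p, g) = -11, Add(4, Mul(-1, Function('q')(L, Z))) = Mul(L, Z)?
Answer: -22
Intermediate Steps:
Function('q')(L, Z) = Add(4, Mul(-1, L, Z)) (Function('q')(L, Z) = Add(4, Mul(-1, Mul(L, Z))) = Add(4, Mul(-1, L, Z)))
Mul(Function('r')(20, Pow(Add(-6, -29), -1)), Function('q')(1, 2)) = Mul(-11, Add(4, Mul(-1, 1, 2))) = Mul(-11, Add(4, -2)) = Mul(-11, 2) = -22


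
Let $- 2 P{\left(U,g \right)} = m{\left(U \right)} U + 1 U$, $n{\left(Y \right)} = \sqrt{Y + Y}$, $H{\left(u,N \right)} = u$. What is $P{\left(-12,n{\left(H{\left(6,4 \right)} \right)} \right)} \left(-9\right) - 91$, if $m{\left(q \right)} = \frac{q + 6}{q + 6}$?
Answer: $-199$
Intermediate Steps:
$m{\left(q \right)} = 1$ ($m{\left(q \right)} = \frac{6 + q}{6 + q} = 1$)
$n{\left(Y \right)} = \sqrt{2} \sqrt{Y}$ ($n{\left(Y \right)} = \sqrt{2 Y} = \sqrt{2} \sqrt{Y}$)
$P{\left(U,g \right)} = - U$ ($P{\left(U,g \right)} = - \frac{1 U + 1 U}{2} = - \frac{U + U}{2} = - \frac{2 U}{2} = - U$)
$P{\left(-12,n{\left(H{\left(6,4 \right)} \right)} \right)} \left(-9\right) - 91 = \left(-1\right) \left(-12\right) \left(-9\right) - 91 = 12 \left(-9\right) - 91 = -108 - 91 = -199$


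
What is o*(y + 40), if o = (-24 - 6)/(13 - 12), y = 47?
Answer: -2610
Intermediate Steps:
o = -30 (o = -30/1 = -30*1 = -30)
o*(y + 40) = -30*(47 + 40) = -30*87 = -2610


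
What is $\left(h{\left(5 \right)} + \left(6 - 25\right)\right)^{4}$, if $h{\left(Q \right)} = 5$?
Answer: $38416$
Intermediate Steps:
$\left(h{\left(5 \right)} + \left(6 - 25\right)\right)^{4} = \left(5 + \left(6 - 25\right)\right)^{4} = \left(5 - 19\right)^{4} = \left(-14\right)^{4} = 38416$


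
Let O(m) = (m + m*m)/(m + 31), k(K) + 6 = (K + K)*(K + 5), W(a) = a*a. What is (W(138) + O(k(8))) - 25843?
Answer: -1543161/233 ≈ -6623.0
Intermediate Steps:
W(a) = a**2
k(K) = -6 + 2*K*(5 + K) (k(K) = -6 + (K + K)*(K + 5) = -6 + (2*K)*(5 + K) = -6 + 2*K*(5 + K))
O(m) = (m + m**2)/(31 + m)
(W(138) + O(k(8))) - 25843 = (138**2 + (-6 + 2*8**2 + 10*8)*(1 + (-6 + 2*8**2 + 10*8))/(31 + (-6 + 2*8**2 + 10*8))) - 25843 = (19044 + (-6 + 2*64 + 80)*(1 + (-6 + 2*64 + 80))/(31 + (-6 + 2*64 + 80))) - 25843 = (19044 + (-6 + 128 + 80)*(1 + (-6 + 128 + 80))/(31 + (-6 + 128 + 80))) - 25843 = (19044 + 202*(1 + 202)/(31 + 202)) - 25843 = (19044 + 202*203/233) - 25843 = (19044 + 202*(1/233)*203) - 25843 = (19044 + 41006/233) - 25843 = 4478258/233 - 25843 = -1543161/233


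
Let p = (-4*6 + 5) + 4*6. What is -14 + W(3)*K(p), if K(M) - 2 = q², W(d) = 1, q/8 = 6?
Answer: 2292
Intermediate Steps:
q = 48 (q = 8*6 = 48)
p = 5 (p = (-24 + 5) + 24 = -19 + 24 = 5)
K(M) = 2306 (K(M) = 2 + 48² = 2 + 2304 = 2306)
-14 + W(3)*K(p) = -14 + 1*2306 = -14 + 2306 = 2292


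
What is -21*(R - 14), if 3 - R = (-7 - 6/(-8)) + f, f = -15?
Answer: -861/4 ≈ -215.25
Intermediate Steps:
R = 97/4 (R = 3 - ((-7 - 6/(-8)) - 15) = 3 - ((-7 - 6*(-1/8)) - 15) = 3 - ((-7 + 3/4) - 15) = 3 - (-25/4 - 15) = 3 - 1*(-85/4) = 3 + 85/4 = 97/4 ≈ 24.250)
-21*(R - 14) = -21*(97/4 - 14) = -21*41/4 = -861/4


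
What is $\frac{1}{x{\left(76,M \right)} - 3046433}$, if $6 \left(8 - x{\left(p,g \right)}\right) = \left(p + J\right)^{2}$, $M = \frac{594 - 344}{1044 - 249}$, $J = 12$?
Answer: $- \frac{3}{9143147} \approx -3.2811 \cdot 10^{-7}$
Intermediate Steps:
$M = \frac{50}{159}$ ($M = \frac{250}{795} = 250 \cdot \frac{1}{795} = \frac{50}{159} \approx 0.31447$)
$x{\left(p,g \right)} = 8 - \frac{\left(12 + p\right)^{2}}{6}$ ($x{\left(p,g \right)} = 8 - \frac{\left(p + 12\right)^{2}}{6} = 8 - \frac{\left(12 + p\right)^{2}}{6}$)
$\frac{1}{x{\left(76,M \right)} - 3046433} = \frac{1}{\left(8 - \frac{\left(12 + 76\right)^{2}}{6}\right) - 3046433} = \frac{1}{\left(8 - \frac{88^{2}}{6}\right) - 3046433} = \frac{1}{\left(8 - \frac{3872}{3}\right) - 3046433} = \frac{1}{- \frac{3848}{3} - 3046433} = \frac{1}{- \frac{9143147}{3}} = - \frac{3}{9143147}$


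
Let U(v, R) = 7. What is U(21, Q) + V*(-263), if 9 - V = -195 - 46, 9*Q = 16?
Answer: -65743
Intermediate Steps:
Q = 16/9 (Q = (⅑)*16 = 16/9 ≈ 1.7778)
V = 250 (V = 9 - (-195 - 46) = 9 - 1*(-241) = 9 + 241 = 250)
U(21, Q) + V*(-263) = 7 + 250*(-263) = 7 - 65750 = -65743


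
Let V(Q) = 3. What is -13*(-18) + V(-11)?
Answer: 237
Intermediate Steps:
-13*(-18) + V(-11) = -13*(-18) + 3 = 234 + 3 = 237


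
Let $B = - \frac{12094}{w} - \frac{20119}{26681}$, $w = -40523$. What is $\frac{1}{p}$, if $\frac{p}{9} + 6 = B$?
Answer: $- \frac{1081194163}{62817904809} \approx -0.017212$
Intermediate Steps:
$B = - \frac{492602223}{1081194163}$ ($B = - \frac{12094}{-40523} - \frac{20119}{26681} = \left(-12094\right) \left(- \frac{1}{40523}\right) - \frac{20119}{26681} = \frac{12094}{40523} - \frac{20119}{26681} = - \frac{492602223}{1081194163} \approx -0.45561$)
$p = - \frac{62817904809}{1081194163}$ ($p = -54 + 9 \left(- \frac{492602223}{1081194163}\right) = -54 - \frac{4433420007}{1081194163} = - \frac{62817904809}{1081194163} \approx -58.1$)
$\frac{1}{p} = \frac{1}{- \frac{62817904809}{1081194163}} = - \frac{1081194163}{62817904809}$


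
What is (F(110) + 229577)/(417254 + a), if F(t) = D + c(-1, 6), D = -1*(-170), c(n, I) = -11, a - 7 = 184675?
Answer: 28717/75242 ≈ 0.38166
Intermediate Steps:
a = 184682 (a = 7 + 184675 = 184682)
D = 170
F(t) = 159 (F(t) = 170 - 11 = 159)
(F(110) + 229577)/(417254 + a) = (159 + 229577)/(417254 + 184682) = 229736/601936 = 229736*(1/601936) = 28717/75242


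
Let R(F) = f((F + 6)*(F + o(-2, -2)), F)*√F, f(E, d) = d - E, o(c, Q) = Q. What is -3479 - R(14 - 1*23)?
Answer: -3479 + 126*I ≈ -3479.0 + 126.0*I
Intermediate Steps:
R(F) = √F*(F - (-2 + F)*(6 + F)) (R(F) = (F - (F + 6)*(F - 2))*√F = (F - (6 + F)*(-2 + F))*√F = (F - (-2 + F)*(6 + F))*√F = √F*(F - (-2 + F)*(6 + F)))
-3479 - R(14 - 1*23) = -3479 - √(14 - 1*23)*(12 - (14 - 1*23)² - 3*(14 - 1*23)) = -3479 - √(14 - 23)*(12 - (14 - 23)² - 3*(14 - 23)) = -3479 - √(-9)*(12 - 1*(-9)² - 3*(-9)) = -3479 - 3*I*(12 - 1*81 + 27) = -3479 - 3*I*(12 - 81 + 27) = -3479 - 3*I*(-42) = -3479 - (-126)*I = -3479 + 126*I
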